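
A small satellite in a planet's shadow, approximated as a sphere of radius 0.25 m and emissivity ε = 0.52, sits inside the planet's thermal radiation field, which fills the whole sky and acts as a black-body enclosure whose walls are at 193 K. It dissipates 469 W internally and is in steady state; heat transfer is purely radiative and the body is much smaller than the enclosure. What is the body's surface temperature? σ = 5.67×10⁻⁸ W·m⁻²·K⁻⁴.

T ≈ 384 K

For a small grey body in a large enclosure, net radiated power = εσA(T⁴ − T_w⁴).
Steady state: P = εσA(T⁴ − T_w⁴) with A = 4πr² = 0.7854 m².
T⁴ = P/(εσA) + T_w⁴ = 469/(0.52·5.67×10⁻⁸·0.7854) + (193)⁴
    = 2.025×10¹⁰ + 1.387×10⁹ = 2.164×10¹⁰ K⁴.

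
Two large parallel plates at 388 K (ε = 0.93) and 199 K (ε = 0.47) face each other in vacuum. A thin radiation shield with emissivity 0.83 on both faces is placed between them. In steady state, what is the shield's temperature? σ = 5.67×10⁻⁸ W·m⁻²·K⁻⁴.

In steady state the net flux on the hot side equals that on the cold side.
σ(T₁⁴−T_s⁴)/D₁ = σ(T_s⁴−T₂⁴)/D₂, with D₁ = 1/ε₁+1/ε_s−1 = 1.280, D₂ = 1/ε_s+1/ε₂−1 = 2.332.
Solve for T_s⁴: T_s⁴ = (D₂·T₁⁴ + D₁·T₂⁴)/(D₁+D₂) = 1.519×10¹⁰ K⁴.

T_s ≈ 351 K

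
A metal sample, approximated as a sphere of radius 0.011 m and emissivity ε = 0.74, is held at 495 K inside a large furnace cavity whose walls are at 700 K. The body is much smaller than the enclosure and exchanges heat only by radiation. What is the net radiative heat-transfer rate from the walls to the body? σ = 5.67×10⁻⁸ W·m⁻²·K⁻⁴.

For a small grey body in a large enclosure: P_net = εσA(T_body⁴ − T_wall⁴).
A = 4πr² = 0.001521 m²; T_body⁴ − T_wall⁴ = 6.004×10¹⁰ − 2.401×10¹¹ = -1.801×10¹¹ K⁴.
|P_net| = 0.74·5.67×10⁻⁸·0.001521·1.801×10¹¹.

P_net ≈ 11.5 W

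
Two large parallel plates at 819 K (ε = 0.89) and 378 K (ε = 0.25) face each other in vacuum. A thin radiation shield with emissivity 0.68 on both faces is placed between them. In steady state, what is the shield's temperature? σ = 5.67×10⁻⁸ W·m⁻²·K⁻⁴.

T_s ≈ 762 K

In steady state the net flux on the hot side equals that on the cold side.
σ(T₁⁴−T_s⁴)/D₁ = σ(T_s⁴−T₂⁴)/D₂, with D₁ = 1/ε₁+1/ε_s−1 = 1.594, D₂ = 1/ε_s+1/ε₂−1 = 4.471.
Solve for T_s⁴: T_s⁴ = (D₂·T₁⁴ + D₁·T₂⁴)/(D₁+D₂) = 3.370×10¹¹ K⁴.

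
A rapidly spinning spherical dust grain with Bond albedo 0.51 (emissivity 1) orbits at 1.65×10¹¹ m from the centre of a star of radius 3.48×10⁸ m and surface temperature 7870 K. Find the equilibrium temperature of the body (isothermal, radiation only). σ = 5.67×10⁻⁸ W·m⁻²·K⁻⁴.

T ≈ 214 K

The star's surface emits σT_*⁴; at distance d the flux is S = σT_*⁴(R_*/d)².
S = 5.67×10⁻⁸·(7870)⁴·(3.48×10⁸/1.65×10¹¹)² = 967.5 W/m².
For an isothermal sphere T⁴ = (1−a)S/(4σ) = 2.090×10⁹ K⁴.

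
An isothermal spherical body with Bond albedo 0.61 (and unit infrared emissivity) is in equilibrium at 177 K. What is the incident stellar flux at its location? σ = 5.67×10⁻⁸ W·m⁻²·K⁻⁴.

S ≈ 571 W/m²

(1−a)S·πr² = σ·4πr²·T⁴ ⇒ S = 4σT⁴/(1−a).
S = 4·5.67×10⁻⁸·9.815×10⁸/0.390.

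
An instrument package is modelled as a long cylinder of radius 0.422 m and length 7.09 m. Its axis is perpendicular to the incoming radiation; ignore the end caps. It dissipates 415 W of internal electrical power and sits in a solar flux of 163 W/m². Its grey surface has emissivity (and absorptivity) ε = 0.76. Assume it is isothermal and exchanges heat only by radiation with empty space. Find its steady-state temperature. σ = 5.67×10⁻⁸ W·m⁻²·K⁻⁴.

At steady state, absorbed solar power + internal power = radiated power.
Absorbed: α·S·A_cross = 0.76·163·5.984 = 741.3 W (cross-section 2rL).
Total input = 741.3 + 415 = 1156 W.
Radiated: εσ·A_surf·T⁴ with A_surf = 2πrL = 18.80 m².
T⁴ = 1156/(0.76·5.67×10⁻⁸·18.80) = 1.427×10⁹ K⁴.

T ≈ 194 K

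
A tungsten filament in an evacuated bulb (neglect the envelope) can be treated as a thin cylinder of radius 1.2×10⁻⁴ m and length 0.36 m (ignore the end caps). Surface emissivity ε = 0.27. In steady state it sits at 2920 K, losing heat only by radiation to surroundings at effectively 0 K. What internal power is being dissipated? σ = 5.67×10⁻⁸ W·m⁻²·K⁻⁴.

Steady state: P = εσA T⁴.
A = 2πrL = 2.714×10⁻⁴ m²; T⁴ = (2920)⁴ = 7.270×10¹³ K⁴.
P = 0.27 × 5.67×10⁻⁸ × 2.714×10⁻⁴ × 7.270×10¹³.

P ≈ 302 W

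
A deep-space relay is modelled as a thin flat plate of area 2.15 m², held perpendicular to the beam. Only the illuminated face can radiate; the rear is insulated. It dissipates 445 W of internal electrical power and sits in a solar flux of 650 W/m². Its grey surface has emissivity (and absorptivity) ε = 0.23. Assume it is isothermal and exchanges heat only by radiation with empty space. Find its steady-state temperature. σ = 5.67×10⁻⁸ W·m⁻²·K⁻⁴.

At steady state, absorbed solar power + internal power = radiated power.
Absorbed: α·S·A_cross = 0.23·650·2.150 = 321.4 W (cross-section A).
Total input = 321.4 + 445 = 766.4 W.
Radiated: εσ·A_surf·T⁴ with A_surf = A = 2.150 m².
T⁴ = 766.4/(0.23·5.67×10⁻⁸·2.150) = 2.734×10¹⁰ K⁴.

T ≈ 407 K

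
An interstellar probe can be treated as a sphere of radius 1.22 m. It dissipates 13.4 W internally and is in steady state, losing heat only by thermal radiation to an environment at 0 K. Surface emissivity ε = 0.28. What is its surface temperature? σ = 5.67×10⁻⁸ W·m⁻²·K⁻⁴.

Steady state: internal power = radiated power, P = εσA T⁴.
Radiating area A = 4πr² = 18.70 m².
T⁴ = P/(εσA) = 13.4/(0.28·5.67×10⁻⁸·18.70) = 4.513×10⁷ K⁴.
T = (4.513×10⁷)^(1/4).

T ≈ 82.0 K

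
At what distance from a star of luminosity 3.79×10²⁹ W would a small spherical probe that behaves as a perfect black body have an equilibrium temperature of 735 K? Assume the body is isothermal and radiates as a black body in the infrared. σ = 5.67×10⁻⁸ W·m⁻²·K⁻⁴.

d ≈ 6.75×10¹¹ m

For an isothermal black-emitting sphere, (1−a)S·πr² = σ·4πr²·T⁴ ⇒ S = 4σT⁴/(1−a).
S = 4·5.67×10⁻⁸·(735)⁴/1.00 = 66190 W/m².
Flux falls as S = L/(4πd²), so d = √(L/(4πS)) = √(3.79×10²⁹/(4π·66190)).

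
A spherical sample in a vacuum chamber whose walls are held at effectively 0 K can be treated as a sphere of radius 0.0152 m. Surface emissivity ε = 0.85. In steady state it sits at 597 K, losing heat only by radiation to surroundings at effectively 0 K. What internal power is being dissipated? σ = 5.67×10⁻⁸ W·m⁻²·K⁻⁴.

Steady state: P = εσA T⁴.
A = 4πr² = 0.002903 m²; T⁴ = (597)⁴ = 1.270×10¹¹ K⁴.
P = 0.85 × 5.67×10⁻⁸ × 0.002903 × 1.270×10¹¹.

P ≈ 17.8 W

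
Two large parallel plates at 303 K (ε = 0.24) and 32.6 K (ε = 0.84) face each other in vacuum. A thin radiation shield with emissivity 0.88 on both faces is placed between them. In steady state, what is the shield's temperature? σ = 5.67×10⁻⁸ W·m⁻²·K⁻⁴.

In steady state the net flux on the hot side equals that on the cold side.
σ(T₁⁴−T_s⁴)/D₁ = σ(T_s⁴−T₂⁴)/D₂, with D₁ = 1/ε₁+1/ε_s−1 = 4.303, D₂ = 1/ε_s+1/ε₂−1 = 1.327.
Solve for T_s⁴: T_s⁴ = (D₂·T₁⁴ + D₁·T₂⁴)/(D₁+D₂) = 1.987×10⁹ K⁴.

T_s ≈ 211 K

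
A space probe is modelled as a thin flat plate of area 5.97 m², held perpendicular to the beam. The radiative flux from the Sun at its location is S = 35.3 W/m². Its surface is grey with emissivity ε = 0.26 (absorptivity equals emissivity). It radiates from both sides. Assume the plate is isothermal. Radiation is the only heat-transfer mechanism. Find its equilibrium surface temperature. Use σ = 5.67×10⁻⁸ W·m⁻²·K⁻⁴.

T ≈ 133 K

At equilibrium, absorbed power = emitted power.
Absorbing cross-section = A = 5.970 m²; emitting surface = 2A = 11.94 m² (ratio 2).
εS·A_cross = εσ·A_surf·T⁴  ⇒  T⁴ = S/(2σ)   (ε cancels).
T⁴ = 35.3/(2·5.67×10⁻⁸) = 3.113×10⁸ K⁴.
T = (3.113×10⁸)^(1/4).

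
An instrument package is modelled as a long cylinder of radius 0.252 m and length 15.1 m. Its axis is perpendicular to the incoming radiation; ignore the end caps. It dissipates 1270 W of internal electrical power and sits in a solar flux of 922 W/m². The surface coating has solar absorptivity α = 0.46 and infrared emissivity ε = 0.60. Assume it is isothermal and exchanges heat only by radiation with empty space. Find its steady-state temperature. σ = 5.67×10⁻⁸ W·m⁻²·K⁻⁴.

T ≈ 273 K

At steady state, absorbed solar power + internal power = radiated power.
Absorbed: α·S·A_cross = 0.46·922·7.610 = 3228 W (cross-section 2rL).
Total input = 3228 + 1270 = 4498 W.
Radiated: εσ·A_surf·T⁴ with A_surf = 2πrL = 23.91 m².
T⁴ = 4498/(0.60·5.67×10⁻⁸·23.91) = 5.530×10⁹ K⁴.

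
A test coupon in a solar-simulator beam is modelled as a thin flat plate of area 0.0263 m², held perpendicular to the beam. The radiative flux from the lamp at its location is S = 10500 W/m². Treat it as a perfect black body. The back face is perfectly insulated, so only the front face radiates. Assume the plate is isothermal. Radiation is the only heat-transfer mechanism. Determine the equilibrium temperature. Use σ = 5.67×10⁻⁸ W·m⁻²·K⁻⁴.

At equilibrium, absorbed power = emitted power.
Absorbing cross-section = A = 0.02630 m²; emitting surface = A = 0.02630 m² (ratio 1).
S·A_cross = εσ·A_surf·T⁴  ⇒  T⁴ = S/(1σ).
T⁴ = 1.00·10500/(1·5.67×10⁻⁸) = 1.852×10¹¹ K⁴.
T = (1.852×10¹¹)^(1/4).

T ≈ 656 K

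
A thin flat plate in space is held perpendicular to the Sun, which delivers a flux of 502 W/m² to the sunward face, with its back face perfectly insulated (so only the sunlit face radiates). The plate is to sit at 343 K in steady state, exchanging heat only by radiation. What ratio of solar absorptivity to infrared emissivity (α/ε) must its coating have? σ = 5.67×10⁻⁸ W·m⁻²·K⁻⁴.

α/ε ≈ 1.56

Balance: αS·A = εσ·1A·T⁴ ⇒ α/ε = σT⁴/S.
α/ε = 5.67×10⁻⁸·(343)⁴/502 = 5.67×10⁻⁸·1.384×10¹⁰/502.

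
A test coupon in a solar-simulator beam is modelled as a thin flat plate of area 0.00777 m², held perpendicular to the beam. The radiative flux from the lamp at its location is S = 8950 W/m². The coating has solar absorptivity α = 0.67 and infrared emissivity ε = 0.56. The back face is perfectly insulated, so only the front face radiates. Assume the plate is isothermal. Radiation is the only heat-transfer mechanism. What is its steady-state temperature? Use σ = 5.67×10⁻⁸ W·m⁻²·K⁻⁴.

At equilibrium, absorbed power = emitted power.
Absorbing cross-section = A = 0.007770 m²; emitting surface = A = 0.007770 m² (ratio 1).
αS·A_cross = εσ·A_surf·T⁴  ⇒  T⁴ = αS/(ε·1σ).
T⁴ = 0.670·8950/(0.56·1·5.67×10⁻⁸) = 1.889×10¹¹ K⁴.
T = (1.889×10¹¹)^(1/4).

T ≈ 659 K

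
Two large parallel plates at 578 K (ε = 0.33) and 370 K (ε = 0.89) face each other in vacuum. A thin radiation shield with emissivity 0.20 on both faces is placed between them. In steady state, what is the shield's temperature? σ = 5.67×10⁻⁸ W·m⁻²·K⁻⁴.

In steady state the net flux on the hot side equals that on the cold side.
σ(T₁⁴−T_s⁴)/D₁ = σ(T_s⁴−T₂⁴)/D₂, with D₁ = 1/ε₁+1/ε_s−1 = 7.030, D₂ = 1/ε_s+1/ε₂−1 = 5.124.
Solve for T_s⁴: T_s⁴ = (D₂·T₁⁴ + D₁·T₂⁴)/(D₁+D₂) = 5.789×10¹⁰ K⁴.

T_s ≈ 491 K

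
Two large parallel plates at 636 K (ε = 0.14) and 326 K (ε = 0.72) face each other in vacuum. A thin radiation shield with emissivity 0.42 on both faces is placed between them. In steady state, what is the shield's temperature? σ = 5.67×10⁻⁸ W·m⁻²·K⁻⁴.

T_s ≈ 470 K

In steady state the net flux on the hot side equals that on the cold side.
σ(T₁⁴−T_s⁴)/D₁ = σ(T_s⁴−T₂⁴)/D₂, with D₁ = 1/ε₁+1/ε_s−1 = 8.524, D₂ = 1/ε_s+1/ε₂−1 = 2.770.
Solve for T_s⁴: T_s⁴ = (D₂·T₁⁴ + D₁·T₂⁴)/(D₁+D₂) = 4.865×10¹⁰ K⁴.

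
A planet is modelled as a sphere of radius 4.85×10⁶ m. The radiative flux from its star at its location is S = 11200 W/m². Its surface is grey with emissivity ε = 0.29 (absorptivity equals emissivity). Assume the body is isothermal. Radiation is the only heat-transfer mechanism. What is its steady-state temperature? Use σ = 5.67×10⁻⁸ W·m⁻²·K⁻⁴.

T ≈ 471 K

At equilibrium, absorbed power = emitted power.
Absorbing cross-section = πr² = 7.390×10¹³ m²; emitting surface = 4πr² = 2.956×10¹⁴ m² (ratio 4).
εS·A_cross = εσ·A_surf·T⁴  ⇒  T⁴ = S/(4σ)   (ε cancels).
T⁴ = 11200/(4·5.67×10⁻⁸) = 4.938×10¹⁰ K⁴.
T = (4.938×10¹⁰)^(1/4).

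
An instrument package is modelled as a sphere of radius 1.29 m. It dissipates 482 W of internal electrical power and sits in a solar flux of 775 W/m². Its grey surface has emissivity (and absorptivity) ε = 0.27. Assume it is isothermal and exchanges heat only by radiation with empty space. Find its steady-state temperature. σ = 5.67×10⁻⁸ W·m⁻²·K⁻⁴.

T ≈ 265 K

At steady state, absorbed solar power + internal power = radiated power.
Absorbed: α·S·A_cross = 0.27·775·5.228 = 1094 W (cross-section πr²).
Total input = 1094 + 482 = 1576 W.
Radiated: εσ·A_surf·T⁴ with A_surf = 4πr² = 20.91 m².
T⁴ = 1576/(0.27·5.67×10⁻⁸·20.91) = 4.923×10⁹ K⁴.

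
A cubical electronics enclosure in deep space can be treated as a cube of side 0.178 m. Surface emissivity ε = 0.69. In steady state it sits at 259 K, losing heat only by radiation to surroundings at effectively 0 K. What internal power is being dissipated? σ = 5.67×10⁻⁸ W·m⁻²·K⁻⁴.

P ≈ 33.5 W

Steady state: P = εσA T⁴.
A = 6L² = 0.1901 m²; T⁴ = (259)⁴ = 4.500×10⁹ K⁴.
P = 0.69 × 5.67×10⁻⁸ × 0.1901 × 4.500×10⁹.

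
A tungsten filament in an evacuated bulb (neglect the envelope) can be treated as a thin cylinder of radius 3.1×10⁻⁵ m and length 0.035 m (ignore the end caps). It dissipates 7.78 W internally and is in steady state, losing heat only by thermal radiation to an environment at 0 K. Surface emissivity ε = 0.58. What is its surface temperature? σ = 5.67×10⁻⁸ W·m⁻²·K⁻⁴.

Steady state: internal power = radiated power, P = εσA T⁴.
Radiating area A = 2πrL = 6.817×10⁻⁶ m².
T⁴ = P/(εσA) = 7.78/(0.58·5.67×10⁻⁸·6.817×10⁻⁶) = 3.470×10¹³ K⁴.
T = (3.470×10¹³)^(1/4).

T ≈ 2430 K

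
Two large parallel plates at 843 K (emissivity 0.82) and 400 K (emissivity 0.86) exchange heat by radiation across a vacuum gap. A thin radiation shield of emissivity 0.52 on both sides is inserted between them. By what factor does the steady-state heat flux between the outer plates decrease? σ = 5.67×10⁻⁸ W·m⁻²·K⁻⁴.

factor ≈ 3.06

Without shield: q₀ = σΔ(T⁴)/(1/ε₁+1/ε₂−1) with denominator 1.382.
With shield the two gaps are in series; the resistances add: (1/ε₁+1/ε_s−1)+(1/ε_s+1/ε₂−1) = 2.143+2.086 = 4.228.
Heat-flux ratio q₀/q = 4.228/1.382.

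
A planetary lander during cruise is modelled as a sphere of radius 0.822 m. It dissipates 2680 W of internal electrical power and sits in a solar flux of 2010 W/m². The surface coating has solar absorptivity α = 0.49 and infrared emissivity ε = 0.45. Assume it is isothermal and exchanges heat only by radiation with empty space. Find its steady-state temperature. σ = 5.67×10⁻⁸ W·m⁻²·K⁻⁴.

T ≈ 385 K

At steady state, absorbed solar power + internal power = radiated power.
Absorbed: α·S·A_cross = 0.49·2010·2.123 = 2091 W (cross-section πr²).
Total input = 2091 + 2680 = 4771 W.
Radiated: εσ·A_surf·T⁴ with A_surf = 4πr² = 8.491 m².
T⁴ = 4771/(0.45·5.67×10⁻⁸·8.491) = 2.202×10¹⁰ K⁴.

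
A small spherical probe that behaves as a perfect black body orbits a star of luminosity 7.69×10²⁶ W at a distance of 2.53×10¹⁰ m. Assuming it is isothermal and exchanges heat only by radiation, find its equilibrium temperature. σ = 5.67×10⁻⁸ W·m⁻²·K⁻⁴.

First find the stellar flux at distance d: S = L/(4πd²) = 7.69×10²⁶/(4π·(2.53×10¹⁰)²) = 95600 W/m².
For an isothermal sphere, absorbed (1−a)S·πr² = emitted σ·4πr²·T⁴, so T⁴ = (1−a)S/(4σ).
T⁴ = 1.00·95600/(4·5.67×10⁻⁸) = 4.215×10¹¹ K⁴.

T ≈ 806 K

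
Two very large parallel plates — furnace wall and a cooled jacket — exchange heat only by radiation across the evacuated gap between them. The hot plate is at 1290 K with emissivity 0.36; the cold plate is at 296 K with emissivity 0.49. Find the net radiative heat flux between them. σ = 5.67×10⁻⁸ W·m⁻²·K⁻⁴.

For two infinite grey parallel plates, q = σ(T₁⁴ − T₂⁴)/(1/ε₁ + 1/ε₂ − 1).
T₁⁴ − T₂⁴ = 2.769×10¹² − 7.677×10⁹ = 2.762×10¹² K⁴.
1/ε₁ + 1/ε₂ − 1 = 2.778 + 2.041 − 1 = 3.819.
q = 5.67×10⁻⁸ × 2.762×10¹² / 3.819.

q ≈ 41000 W/m²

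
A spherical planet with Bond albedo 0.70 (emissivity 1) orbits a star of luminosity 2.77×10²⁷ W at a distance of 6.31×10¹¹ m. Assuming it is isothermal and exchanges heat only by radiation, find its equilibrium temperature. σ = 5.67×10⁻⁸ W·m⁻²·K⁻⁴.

T ≈ 165 K

First find the stellar flux at distance d: S = L/(4πd²) = 2.77×10²⁷/(4π·(6.31×10¹¹)²) = 553.6 W/m².
For an isothermal sphere, absorbed (1−a)S·πr² = emitted σ·4πr²·T⁴, so T⁴ = (1−a)S/(4σ).
T⁴ = 0.300·553.6/(4·5.67×10⁻⁸) = 7.323×10⁸ K⁴.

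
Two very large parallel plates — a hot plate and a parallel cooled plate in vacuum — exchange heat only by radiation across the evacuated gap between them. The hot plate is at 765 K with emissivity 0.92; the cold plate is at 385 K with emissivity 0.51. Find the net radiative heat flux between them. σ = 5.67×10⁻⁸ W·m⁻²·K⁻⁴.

q ≈ 8870 W/m²

For two infinite grey parallel plates, q = σ(T₁⁴ − T₂⁴)/(1/ε₁ + 1/ε₂ − 1).
T₁⁴ − T₂⁴ = 3.425×10¹¹ − 2.197×10¹⁰ = 3.205×10¹¹ K⁴.
1/ε₁ + 1/ε₂ − 1 = 1.087 + 1.961 − 1 = 2.048.
q = 5.67×10⁻⁸ × 3.205×10¹¹ / 2.048.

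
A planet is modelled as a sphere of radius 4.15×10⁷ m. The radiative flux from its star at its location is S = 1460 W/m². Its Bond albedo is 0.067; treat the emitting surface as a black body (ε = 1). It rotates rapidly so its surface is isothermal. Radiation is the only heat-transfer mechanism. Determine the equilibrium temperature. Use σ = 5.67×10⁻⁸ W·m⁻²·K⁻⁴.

T ≈ 278 K

At equilibrium, absorbed power = emitted power.
Absorbing cross-section = πr² = 5.411×10¹⁵ m²; emitting surface = 4πr² = 2.164×10¹⁶ m² (ratio 4).
(1−a)S·A_cross = εσ·A_surf·T⁴  ⇒  T⁴ = (1−a)S/(4σ).
T⁴ = 0.933·1460/(4·5.67×10⁻⁸) = 6.006×10⁹ K⁴.
T = (6.006×10⁹)^(1/4).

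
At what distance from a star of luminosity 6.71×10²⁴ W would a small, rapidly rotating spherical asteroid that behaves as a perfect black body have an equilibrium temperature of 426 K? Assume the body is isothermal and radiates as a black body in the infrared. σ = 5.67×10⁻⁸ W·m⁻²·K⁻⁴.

d ≈ 8.46×10⁹ m

For an isothermal black-emitting sphere, (1−a)S·πr² = σ·4πr²·T⁴ ⇒ S = 4σT⁴/(1−a).
S = 4·5.67×10⁻⁸·(426)⁴/1.00 = 7469 W/m².
Flux falls as S = L/(4πd²), so d = √(L/(4πS)) = √(6.71×10²⁴/(4π·7469)).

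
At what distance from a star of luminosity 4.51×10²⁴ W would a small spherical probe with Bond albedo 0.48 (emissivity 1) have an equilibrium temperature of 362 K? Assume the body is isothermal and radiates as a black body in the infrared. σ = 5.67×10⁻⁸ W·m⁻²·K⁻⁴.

d ≈ 6.92×10⁹ m

For an isothermal black-emitting sphere, (1−a)S·πr² = σ·4πr²·T⁴ ⇒ S = 4σT⁴/(1−a).
S = 4·5.67×10⁻⁸·(362)⁴/0.520 = 7490 W/m².
Flux falls as S = L/(4πd²), so d = √(L/(4πS)) = √(4.51×10²⁴/(4π·7490)).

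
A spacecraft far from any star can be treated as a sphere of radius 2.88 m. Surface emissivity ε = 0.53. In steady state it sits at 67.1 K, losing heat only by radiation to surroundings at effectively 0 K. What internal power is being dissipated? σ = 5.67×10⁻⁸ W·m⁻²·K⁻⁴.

Steady state: P = εσA T⁴.
A = 4πr² = 104.2 m²; T⁴ = (67.1)⁴ = 2.027×10⁷ K⁴.
P = 0.53 × 5.67×10⁻⁸ × 104.2 × 2.027×10⁷.

P ≈ 63.5 W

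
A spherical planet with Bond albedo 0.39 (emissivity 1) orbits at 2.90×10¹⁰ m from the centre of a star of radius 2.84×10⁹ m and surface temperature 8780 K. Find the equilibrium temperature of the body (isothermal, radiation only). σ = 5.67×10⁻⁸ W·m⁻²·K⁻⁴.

The star's surface emits σT_*⁴; at distance d the flux is S = σT_*⁴(R_*/d)².
S = 5.67×10⁻⁸·(8780)⁴·(2.84×10⁹/2.90×10¹⁰)² = 3.231×10⁶ W/m².
For an isothermal sphere T⁴ = (1−a)S/(4σ) = 8.691×10¹² K⁴.

T ≈ 1720 K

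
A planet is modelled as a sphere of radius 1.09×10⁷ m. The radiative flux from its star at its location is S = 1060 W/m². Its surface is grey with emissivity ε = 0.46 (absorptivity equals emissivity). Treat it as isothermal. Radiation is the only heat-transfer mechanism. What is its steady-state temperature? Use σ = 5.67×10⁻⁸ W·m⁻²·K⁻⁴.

T ≈ 261 K

At equilibrium, absorbed power = emitted power.
Absorbing cross-section = πr² = 3.733×10¹⁴ m²; emitting surface = 4πr² = 1.493×10¹⁵ m² (ratio 4).
εS·A_cross = εσ·A_surf·T⁴  ⇒  T⁴ = S/(4σ)   (ε cancels).
T⁴ = 1060/(4·5.67×10⁻⁸) = 4.674×10⁹ K⁴.
T = (4.674×10⁹)^(1/4).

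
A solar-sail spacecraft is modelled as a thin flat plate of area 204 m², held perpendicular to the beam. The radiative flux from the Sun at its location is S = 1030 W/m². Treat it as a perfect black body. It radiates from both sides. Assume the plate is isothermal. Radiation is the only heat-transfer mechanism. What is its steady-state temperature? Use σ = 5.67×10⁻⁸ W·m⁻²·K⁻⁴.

At equilibrium, absorbed power = emitted power.
Absorbing cross-section = A = 204.0 m²; emitting surface = 2A = 408.0 m² (ratio 2).
S·A_cross = εσ·A_surf·T⁴  ⇒  T⁴ = S/(2σ).
T⁴ = 1.00·1030/(2·5.67×10⁻⁸) = 9.083×10⁹ K⁴.
T = (9.083×10⁹)^(1/4).

T ≈ 309 K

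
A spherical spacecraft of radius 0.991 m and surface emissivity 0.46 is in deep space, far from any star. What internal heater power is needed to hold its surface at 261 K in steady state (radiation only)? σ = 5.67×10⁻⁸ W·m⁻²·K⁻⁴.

P = εσ·4πr²·T⁴.
4πr² = 12.34 m²; T⁴ = 4.640×10⁹ K⁴.
P = 0.46·5.67×10⁻⁸·12.34·4.640×10⁹.

P ≈ 1490 W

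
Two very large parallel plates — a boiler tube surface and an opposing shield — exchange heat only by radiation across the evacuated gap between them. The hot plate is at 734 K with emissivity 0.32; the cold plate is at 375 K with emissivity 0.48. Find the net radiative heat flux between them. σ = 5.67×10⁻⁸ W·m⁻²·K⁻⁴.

q ≈ 3640 W/m²

For two infinite grey parallel plates, q = σ(T₁⁴ − T₂⁴)/(1/ε₁ + 1/ε₂ − 1).
T₁⁴ − T₂⁴ = 2.903×10¹¹ − 1.978×10¹⁰ = 2.705×10¹¹ K⁴.
1/ε₁ + 1/ε₂ − 1 = 3.125 + 2.083 − 1 = 4.208.
q = 5.67×10⁻⁸ × 2.705×10¹¹ / 4.208.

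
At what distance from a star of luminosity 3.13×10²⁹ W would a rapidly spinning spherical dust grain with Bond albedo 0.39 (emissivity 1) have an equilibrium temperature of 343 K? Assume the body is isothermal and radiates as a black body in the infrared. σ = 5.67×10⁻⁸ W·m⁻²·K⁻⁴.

d ≈ 2.20×10¹² m

For an isothermal black-emitting sphere, (1−a)S·πr² = σ·4πr²·T⁴ ⇒ S = 4σT⁴/(1−a).
S = 4·5.67×10⁻⁸·(343)⁴/0.610 = 5146 W/m².
Flux falls as S = L/(4πd²), so d = √(L/(4πS)) = √(3.13×10²⁹/(4π·5146)).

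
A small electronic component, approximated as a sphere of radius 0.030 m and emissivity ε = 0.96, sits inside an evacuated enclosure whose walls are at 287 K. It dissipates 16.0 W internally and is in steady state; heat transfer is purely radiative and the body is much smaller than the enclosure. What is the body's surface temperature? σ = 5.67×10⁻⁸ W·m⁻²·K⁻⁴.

T ≈ 425 K

For a small grey body in a large enclosure, net radiated power = εσA(T⁴ − T_w⁴).
Steady state: P = εσA(T⁴ − T_w⁴) with A = 4πr² = 0.01131 m².
T⁴ = P/(εσA) + T_w⁴ = 16.0/(0.96·5.67×10⁻⁸·0.01131) + (287)⁴
    = 2.599×10¹⁰ + 6.785×10⁹ = 3.278×10¹⁰ K⁴.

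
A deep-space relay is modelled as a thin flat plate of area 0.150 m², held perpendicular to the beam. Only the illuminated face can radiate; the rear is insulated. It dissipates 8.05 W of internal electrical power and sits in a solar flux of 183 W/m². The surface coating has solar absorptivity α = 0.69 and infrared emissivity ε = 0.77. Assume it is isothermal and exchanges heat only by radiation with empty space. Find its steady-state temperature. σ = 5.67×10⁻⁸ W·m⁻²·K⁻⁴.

At steady state, absorbed solar power + internal power = radiated power.
Absorbed: α·S·A_cross = 0.69·183·0.1500 = 18.94 W (cross-section A).
Total input = 18.94 + 8.05 = 26.99 W.
Radiated: εσ·A_surf·T⁴ with A_surf = A = 0.1500 m².
T⁴ = 26.99/(0.77·5.67×10⁻⁸·0.1500) = 4.121×10⁹ K⁴.

T ≈ 253 K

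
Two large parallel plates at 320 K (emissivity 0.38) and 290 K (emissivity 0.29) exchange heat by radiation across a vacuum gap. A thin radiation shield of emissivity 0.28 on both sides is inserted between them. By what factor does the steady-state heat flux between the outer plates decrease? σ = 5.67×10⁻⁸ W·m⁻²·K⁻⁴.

Without shield: q₀ = σΔ(T⁴)/(1/ε₁+1/ε₂−1) with denominator 5.080.
With shield the two gaps are in series; the resistances add: (1/ε₁+1/ε_s−1)+(1/ε_s+1/ε₂−1) = 5.203+6.020 = 11.22.
Heat-flux ratio q₀/q = 11.22/5.080.

factor ≈ 2.21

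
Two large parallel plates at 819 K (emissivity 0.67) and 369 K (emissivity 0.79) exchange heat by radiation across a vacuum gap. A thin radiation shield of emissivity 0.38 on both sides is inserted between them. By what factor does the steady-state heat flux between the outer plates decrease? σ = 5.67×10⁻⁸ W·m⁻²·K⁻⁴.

Without shield: q₀ = σΔ(T⁴)/(1/ε₁+1/ε₂−1) with denominator 1.758.
With shield the two gaps are in series; the resistances add: (1/ε₁+1/ε_s−1)+(1/ε_s+1/ε₂−1) = 3.124+2.897 = 6.022.
Heat-flux ratio q₀/q = 6.022/1.758.

factor ≈ 3.42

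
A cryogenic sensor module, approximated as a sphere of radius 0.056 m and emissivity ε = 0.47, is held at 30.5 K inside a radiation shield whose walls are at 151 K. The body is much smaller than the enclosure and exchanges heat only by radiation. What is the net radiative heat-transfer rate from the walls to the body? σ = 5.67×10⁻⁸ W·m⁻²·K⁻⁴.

For a small grey body in a large enclosure: P_net = εσA(T_body⁴ − T_wall⁴).
A = 4πr² = 0.03941 m²; T_body⁴ − T_wall⁴ = 8.654×10⁵ − 5.199×10⁸ = -5.190×10⁸ K⁴.
|P_net| = 0.47·5.67×10⁻⁸·0.03941·5.190×10⁸.

P_net ≈ 0.545 W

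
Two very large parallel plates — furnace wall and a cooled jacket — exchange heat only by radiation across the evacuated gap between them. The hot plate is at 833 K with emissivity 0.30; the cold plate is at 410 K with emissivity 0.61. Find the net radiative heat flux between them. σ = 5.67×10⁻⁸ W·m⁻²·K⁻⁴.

q ≈ 6470 W/m²

For two infinite grey parallel plates, q = σ(T₁⁴ − T₂⁴)/(1/ε₁ + 1/ε₂ − 1).
T₁⁴ − T₂⁴ = 4.815×10¹¹ − 2.826×10¹⁰ = 4.532×10¹¹ K⁴.
1/ε₁ + 1/ε₂ − 1 = 3.333 + 1.639 − 1 = 3.973.
q = 5.67×10⁻⁸ × 4.532×10¹¹ / 3.973.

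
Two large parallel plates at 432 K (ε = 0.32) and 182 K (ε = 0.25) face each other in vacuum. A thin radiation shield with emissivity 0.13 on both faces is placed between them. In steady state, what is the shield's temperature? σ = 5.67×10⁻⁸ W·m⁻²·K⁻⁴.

In steady state the net flux on the hot side equals that on the cold side.
σ(T₁⁴−T_s⁴)/D₁ = σ(T_s⁴−T₂⁴)/D₂, with D₁ = 1/ε₁+1/ε_s−1 = 9.817, D₂ = 1/ε_s+1/ε₂−1 = 10.69.
Solve for T_s⁴: T_s⁴ = (D₂·T₁⁴ + D₁·T₂⁴)/(D₁+D₂) = 1.868×10¹⁰ K⁴.

T_s ≈ 370 K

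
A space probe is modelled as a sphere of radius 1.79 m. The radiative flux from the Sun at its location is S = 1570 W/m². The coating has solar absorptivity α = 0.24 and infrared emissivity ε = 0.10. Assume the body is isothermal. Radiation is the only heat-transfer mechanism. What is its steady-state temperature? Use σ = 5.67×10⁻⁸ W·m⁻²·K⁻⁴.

T ≈ 359 K

At equilibrium, absorbed power = emitted power.
Absorbing cross-section = πr² = 10.07 m²; emitting surface = 4πr² = 40.26 m² (ratio 4).
αS·A_cross = εσ·A_surf·T⁴  ⇒  T⁴ = αS/(ε·4σ).
T⁴ = 0.240·1570/(0.10·4·5.67×10⁻⁸) = 1.661×10¹⁰ K⁴.
T = (1.661×10¹⁰)^(1/4).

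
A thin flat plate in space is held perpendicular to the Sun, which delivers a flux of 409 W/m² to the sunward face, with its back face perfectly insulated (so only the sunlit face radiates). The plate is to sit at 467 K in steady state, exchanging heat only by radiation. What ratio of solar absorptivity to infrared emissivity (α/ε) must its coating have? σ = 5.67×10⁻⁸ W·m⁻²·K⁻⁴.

α/ε ≈ 6.59

Balance: αS·A = εσ·1A·T⁴ ⇒ α/ε = σT⁴/S.
α/ε = 5.67×10⁻⁸·(467)⁴/409 = 5.67×10⁻⁸·4.756×10¹⁰/409.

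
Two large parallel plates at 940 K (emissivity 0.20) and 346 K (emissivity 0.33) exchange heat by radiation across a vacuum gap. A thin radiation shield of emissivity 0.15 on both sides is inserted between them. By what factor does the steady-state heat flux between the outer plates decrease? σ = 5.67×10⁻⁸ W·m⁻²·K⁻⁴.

Without shield: q₀ = σΔ(T⁴)/(1/ε₁+1/ε₂−1) with denominator 7.030.
With shield the two gaps are in series; the resistances add: (1/ε₁+1/ε_s−1)+(1/ε_s+1/ε₂−1) = 10.67+8.697 = 19.36.
Heat-flux ratio q₀/q = 19.36/7.030.

factor ≈ 2.75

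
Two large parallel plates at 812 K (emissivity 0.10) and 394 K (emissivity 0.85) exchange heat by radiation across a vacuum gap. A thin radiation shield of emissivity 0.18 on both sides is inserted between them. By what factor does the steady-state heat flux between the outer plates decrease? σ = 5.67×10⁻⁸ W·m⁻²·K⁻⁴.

factor ≈ 1.99

Without shield: q₀ = σΔ(T⁴)/(1/ε₁+1/ε₂−1) with denominator 10.18.
With shield the two gaps are in series; the resistances add: (1/ε₁+1/ε_s−1)+(1/ε_s+1/ε₂−1) = 14.56+5.732 = 20.29.
Heat-flux ratio q₀/q = 20.29/10.18.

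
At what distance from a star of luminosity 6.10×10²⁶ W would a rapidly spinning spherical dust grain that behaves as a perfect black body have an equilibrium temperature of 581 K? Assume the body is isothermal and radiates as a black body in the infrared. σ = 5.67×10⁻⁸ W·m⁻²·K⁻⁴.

d ≈ 4.33×10¹⁰ m

For an isothermal black-emitting sphere, (1−a)S·πr² = σ·4πr²·T⁴ ⇒ S = 4σT⁴/(1−a).
S = 4·5.67×10⁻⁸·(581)⁴/1.00 = 25840 W/m².
Flux falls as S = L/(4πd²), so d = √(L/(4πS)) = √(6.10×10²⁶/(4π·25840)).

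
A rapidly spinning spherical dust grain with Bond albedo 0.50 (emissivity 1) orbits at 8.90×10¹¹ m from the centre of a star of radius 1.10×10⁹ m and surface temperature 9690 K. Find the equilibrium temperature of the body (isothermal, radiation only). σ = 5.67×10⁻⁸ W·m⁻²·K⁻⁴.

T ≈ 203 K

The star's surface emits σT_*⁴; at distance d the flux is S = σT_*⁴(R_*/d)².
S = 5.67×10⁻⁸·(9690)⁴·(1.10×10⁹/8.90×10¹¹)² = 763.6 W/m².
For an isothermal sphere T⁴ = (1−a)S/(4σ) = 1.683×10⁹ K⁴.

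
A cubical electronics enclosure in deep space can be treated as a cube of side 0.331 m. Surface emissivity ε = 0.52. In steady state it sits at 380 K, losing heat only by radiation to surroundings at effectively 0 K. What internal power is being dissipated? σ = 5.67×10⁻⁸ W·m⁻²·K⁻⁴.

Steady state: P = εσA T⁴.
A = 6L² = 0.6574 m²; T⁴ = (380)⁴ = 2.085×10¹⁰ K⁴.
P = 0.52 × 5.67×10⁻⁸ × 0.6574 × 2.085×10¹⁰.

P ≈ 404 W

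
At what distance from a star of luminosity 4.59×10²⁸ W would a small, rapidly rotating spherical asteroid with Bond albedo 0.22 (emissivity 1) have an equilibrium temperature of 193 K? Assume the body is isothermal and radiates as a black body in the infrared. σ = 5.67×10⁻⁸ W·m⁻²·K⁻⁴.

d ≈ 3.01×10¹² m

For an isothermal black-emitting sphere, (1−a)S·πr² = σ·4πr²·T⁴ ⇒ S = 4σT⁴/(1−a).
S = 4·5.67×10⁻⁸·(193)⁴/0.780 = 403.4 W/m².
Flux falls as S = L/(4πd²), so d = √(L/(4πS)) = √(4.59×10²⁸/(4π·403.4)).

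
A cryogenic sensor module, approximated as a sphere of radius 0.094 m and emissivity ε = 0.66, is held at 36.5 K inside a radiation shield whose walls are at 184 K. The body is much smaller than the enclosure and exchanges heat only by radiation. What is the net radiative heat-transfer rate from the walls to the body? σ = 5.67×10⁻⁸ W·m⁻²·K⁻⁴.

P_net ≈ 4.76 W

For a small grey body in a large enclosure: P_net = εσA(T_body⁴ − T_wall⁴).
A = 4πr² = 0.1110 m²; T_body⁴ − T_wall⁴ = 1.775×10⁶ − 1.146×10⁹ = -1.144×10⁹ K⁴.
|P_net| = 0.66·5.67×10⁻⁸·0.1110·1.144×10⁹.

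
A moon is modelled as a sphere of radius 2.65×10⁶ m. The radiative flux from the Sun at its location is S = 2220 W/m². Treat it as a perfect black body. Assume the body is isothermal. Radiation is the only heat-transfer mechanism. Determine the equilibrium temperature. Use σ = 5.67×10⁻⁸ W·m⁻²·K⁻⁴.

At equilibrium, absorbed power = emitted power.
Absorbing cross-section = πr² = 2.206×10¹³ m²; emitting surface = 4πr² = 8.825×10¹³ m² (ratio 4).
S·A_cross = εσ·A_surf·T⁴  ⇒  T⁴ = S/(4σ).
T⁴ = 1.00·2220/(4·5.67×10⁻⁸) = 9.788×10⁹ K⁴.
T = (9.788×10⁹)^(1/4).

T ≈ 315 K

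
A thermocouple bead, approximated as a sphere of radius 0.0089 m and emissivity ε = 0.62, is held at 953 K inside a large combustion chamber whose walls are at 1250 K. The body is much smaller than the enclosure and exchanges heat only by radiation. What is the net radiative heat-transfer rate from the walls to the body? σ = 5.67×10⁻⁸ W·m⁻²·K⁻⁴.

P_net ≈ 56.6 W

For a small grey body in a large enclosure: P_net = εσA(T_body⁴ − T_wall⁴).
A = 4πr² = 9.954×10⁻⁴ m²; T_body⁴ − T_wall⁴ = 8.248×10¹¹ − 2.441×10¹² = -1.617×10¹² K⁴.
|P_net| = 0.62·5.67×10⁻⁸·9.954×10⁻⁴·1.617×10¹².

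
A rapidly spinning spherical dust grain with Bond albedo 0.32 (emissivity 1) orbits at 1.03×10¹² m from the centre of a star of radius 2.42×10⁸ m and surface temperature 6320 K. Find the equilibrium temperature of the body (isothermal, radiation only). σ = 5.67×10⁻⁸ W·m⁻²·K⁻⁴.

T ≈ 62.2 K

The star's surface emits σT_*⁴; at distance d the flux is S = σT_*⁴(R_*/d)².
S = 5.67×10⁻⁸·(6320)⁴·(2.42×10⁸/1.03×10¹²)² = 4.994 W/m².
For an isothermal sphere T⁴ = (1−a)S/(4σ) = 1.497×10⁷ K⁴.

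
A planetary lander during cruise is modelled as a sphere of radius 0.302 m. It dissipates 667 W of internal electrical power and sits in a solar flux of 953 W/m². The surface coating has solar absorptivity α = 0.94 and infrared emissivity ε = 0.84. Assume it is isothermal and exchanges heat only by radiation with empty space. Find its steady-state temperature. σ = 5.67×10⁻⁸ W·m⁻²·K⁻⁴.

T ≈ 361 K

At steady state, absorbed solar power + internal power = radiated power.
Absorbed: α·S·A_cross = 0.94·953·0.2865 = 256.7 W (cross-section πr²).
Total input = 256.7 + 667 = 923.7 W.
Radiated: εσ·A_surf·T⁴ with A_surf = 4πr² = 1.146 m².
T⁴ = 923.7/(0.84·5.67×10⁻⁸·1.146) = 1.692×10¹⁰ K⁴.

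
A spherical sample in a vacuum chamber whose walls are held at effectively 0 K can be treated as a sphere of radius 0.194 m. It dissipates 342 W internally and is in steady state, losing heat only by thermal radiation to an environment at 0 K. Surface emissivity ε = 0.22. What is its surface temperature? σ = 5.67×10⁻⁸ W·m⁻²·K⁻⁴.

Steady state: internal power = radiated power, P = εσA T⁴.
Radiating area A = 4πr² = 0.4729 m².
T⁴ = P/(εσA) = 342/(0.22·5.67×10⁻⁸·0.4729) = 5.797×10¹⁰ K⁴.
T = (5.797×10¹⁰)^(1/4).

T ≈ 491 K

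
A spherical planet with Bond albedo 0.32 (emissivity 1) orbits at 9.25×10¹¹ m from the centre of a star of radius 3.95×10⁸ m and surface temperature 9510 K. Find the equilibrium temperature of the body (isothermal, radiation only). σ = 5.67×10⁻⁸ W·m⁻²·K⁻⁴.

T ≈ 126 K

The star's surface emits σT_*⁴; at distance d the flux is S = σT_*⁴(R_*/d)².
S = 5.67×10⁻⁸·(9510)⁴·(3.95×10⁸/9.25×10¹¹)² = 84.57 W/m².
For an isothermal sphere T⁴ = (1−a)S/(4σ) = 2.536×10⁸ K⁴.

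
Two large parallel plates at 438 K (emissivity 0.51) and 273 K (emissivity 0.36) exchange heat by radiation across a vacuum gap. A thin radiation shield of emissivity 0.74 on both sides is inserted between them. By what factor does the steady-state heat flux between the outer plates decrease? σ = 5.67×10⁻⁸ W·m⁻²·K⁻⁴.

Without shield: q₀ = σΔ(T⁴)/(1/ε₁+1/ε₂−1) with denominator 3.739.
With shield the two gaps are in series; the resistances add: (1/ε₁+1/ε_s−1)+(1/ε_s+1/ε₂−1) = 2.312+3.129 = 5.441.
Heat-flux ratio q₀/q = 5.441/3.739.

factor ≈ 1.46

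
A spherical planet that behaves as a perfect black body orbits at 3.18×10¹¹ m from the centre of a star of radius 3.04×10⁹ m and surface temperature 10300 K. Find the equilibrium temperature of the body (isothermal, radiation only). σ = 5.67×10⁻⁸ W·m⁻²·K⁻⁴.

T ≈ 712 K

The star's surface emits σT_*⁴; at distance d the flux is S = σT_*⁴(R_*/d)².
S = 5.67×10⁻⁸·(10300)⁴·(3.04×10⁹/3.18×10¹¹)² = 58320 W/m².
For an isothermal sphere T⁴ = (1−a)S/(4σ) = 2.571×10¹¹ K⁴.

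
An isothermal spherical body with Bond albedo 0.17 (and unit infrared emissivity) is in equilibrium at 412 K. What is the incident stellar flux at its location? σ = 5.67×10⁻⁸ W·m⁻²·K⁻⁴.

S ≈ 7870 W/m²

(1−a)S·πr² = σ·4πr²·T⁴ ⇒ S = 4σT⁴/(1−a).
S = 4·5.67×10⁻⁸·2.881×10¹⁰/0.830.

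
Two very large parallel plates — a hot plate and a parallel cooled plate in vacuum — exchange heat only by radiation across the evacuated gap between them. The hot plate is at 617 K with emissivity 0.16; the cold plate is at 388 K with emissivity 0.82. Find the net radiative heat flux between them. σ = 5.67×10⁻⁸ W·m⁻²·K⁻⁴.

q ≈ 1070 W/m²

For two infinite grey parallel plates, q = σ(T₁⁴ − T₂⁴)/(1/ε₁ + 1/ε₂ − 1).
T₁⁴ − T₂⁴ = 1.449×10¹¹ − 2.266×10¹⁰ = 1.223×10¹¹ K⁴.
1/ε₁ + 1/ε₂ − 1 = 6.250 + 1.220 − 1 = 6.470.
q = 5.67×10⁻⁸ × 1.223×10¹¹ / 6.470.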